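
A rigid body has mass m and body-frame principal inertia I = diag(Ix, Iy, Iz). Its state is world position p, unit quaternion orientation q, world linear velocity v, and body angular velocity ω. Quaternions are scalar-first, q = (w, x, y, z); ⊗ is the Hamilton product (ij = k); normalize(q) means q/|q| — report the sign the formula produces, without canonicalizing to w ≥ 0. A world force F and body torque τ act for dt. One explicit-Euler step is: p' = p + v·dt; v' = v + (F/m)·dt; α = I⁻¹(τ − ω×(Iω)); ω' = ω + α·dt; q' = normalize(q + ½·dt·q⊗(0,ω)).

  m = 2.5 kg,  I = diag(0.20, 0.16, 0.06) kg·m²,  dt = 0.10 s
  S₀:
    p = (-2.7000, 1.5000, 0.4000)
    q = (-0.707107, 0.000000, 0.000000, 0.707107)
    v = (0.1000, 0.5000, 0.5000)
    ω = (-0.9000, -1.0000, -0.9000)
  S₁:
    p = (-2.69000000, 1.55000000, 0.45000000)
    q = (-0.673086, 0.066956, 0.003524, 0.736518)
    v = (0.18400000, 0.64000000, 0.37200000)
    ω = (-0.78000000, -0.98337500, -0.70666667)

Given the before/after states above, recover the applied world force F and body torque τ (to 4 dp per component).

rate change Δω = (0.12000000, 0.01662500, 0.19333333)
precession coupling = (-0.0900, 0.1134, -0.0360)
I·α + gyro = (0.1500, 0.1400, 0.0800)
velocity change Δv = (0.08400000, 0.14000000, -0.12800000)
F = m·Δv/dt = (2.1000, 3.5000, -3.2000)

F = (2.1000, 3.5000, -3.2000)
τ = (0.1500, 0.1400, 0.0800)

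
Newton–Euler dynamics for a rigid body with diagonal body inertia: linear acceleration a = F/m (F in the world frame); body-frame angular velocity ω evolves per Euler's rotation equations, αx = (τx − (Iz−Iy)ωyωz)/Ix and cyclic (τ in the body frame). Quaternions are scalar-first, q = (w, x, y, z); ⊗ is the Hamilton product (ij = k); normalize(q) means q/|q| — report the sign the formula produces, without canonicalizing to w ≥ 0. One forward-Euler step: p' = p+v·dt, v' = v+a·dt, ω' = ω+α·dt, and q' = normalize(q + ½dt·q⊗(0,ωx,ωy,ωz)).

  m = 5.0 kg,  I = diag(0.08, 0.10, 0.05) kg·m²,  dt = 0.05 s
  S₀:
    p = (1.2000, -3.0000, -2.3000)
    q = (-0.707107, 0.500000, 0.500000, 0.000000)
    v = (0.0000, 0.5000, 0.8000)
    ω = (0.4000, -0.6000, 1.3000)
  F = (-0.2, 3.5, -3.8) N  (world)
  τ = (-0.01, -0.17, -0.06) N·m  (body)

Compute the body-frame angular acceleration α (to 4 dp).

gyro term ω×Iω = (0.0390, 0.0156, -0.0048)
(τ − ω×Iω)/I = (-0.6125, -1.8560, -1.1040)

α = (-0.6125, -1.8560, -1.1040)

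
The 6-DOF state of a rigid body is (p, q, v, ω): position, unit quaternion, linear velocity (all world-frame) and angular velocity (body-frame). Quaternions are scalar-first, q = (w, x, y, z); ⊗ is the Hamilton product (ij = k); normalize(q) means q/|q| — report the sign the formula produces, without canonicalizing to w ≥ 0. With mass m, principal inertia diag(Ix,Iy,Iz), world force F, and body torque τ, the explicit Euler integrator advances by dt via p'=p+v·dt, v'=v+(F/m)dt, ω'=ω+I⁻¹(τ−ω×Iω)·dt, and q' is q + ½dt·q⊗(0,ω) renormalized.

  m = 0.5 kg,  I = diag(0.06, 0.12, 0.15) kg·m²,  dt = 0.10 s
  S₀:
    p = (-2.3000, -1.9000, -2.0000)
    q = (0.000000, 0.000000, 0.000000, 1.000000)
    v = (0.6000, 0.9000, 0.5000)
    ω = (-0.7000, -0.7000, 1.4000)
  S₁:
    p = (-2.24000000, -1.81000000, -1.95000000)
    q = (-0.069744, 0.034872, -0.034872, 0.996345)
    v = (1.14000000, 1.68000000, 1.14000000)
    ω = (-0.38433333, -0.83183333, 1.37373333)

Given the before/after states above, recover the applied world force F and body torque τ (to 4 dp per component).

velocity change Δv = (0.54000000, 0.78000000, 0.64000000)
m·(v₁−v₀)/dt = (2.7000, 3.9000, 3.2000)
rate change Δω = (0.31566667, -0.13183333, -0.02626667)
τ = I·(Δω/dt) + ω₀×(Iω₀) = (0.1600, -0.0700, -0.0100)

F = (2.7000, 3.9000, 3.2000)
τ = (0.1600, -0.0700, -0.0100)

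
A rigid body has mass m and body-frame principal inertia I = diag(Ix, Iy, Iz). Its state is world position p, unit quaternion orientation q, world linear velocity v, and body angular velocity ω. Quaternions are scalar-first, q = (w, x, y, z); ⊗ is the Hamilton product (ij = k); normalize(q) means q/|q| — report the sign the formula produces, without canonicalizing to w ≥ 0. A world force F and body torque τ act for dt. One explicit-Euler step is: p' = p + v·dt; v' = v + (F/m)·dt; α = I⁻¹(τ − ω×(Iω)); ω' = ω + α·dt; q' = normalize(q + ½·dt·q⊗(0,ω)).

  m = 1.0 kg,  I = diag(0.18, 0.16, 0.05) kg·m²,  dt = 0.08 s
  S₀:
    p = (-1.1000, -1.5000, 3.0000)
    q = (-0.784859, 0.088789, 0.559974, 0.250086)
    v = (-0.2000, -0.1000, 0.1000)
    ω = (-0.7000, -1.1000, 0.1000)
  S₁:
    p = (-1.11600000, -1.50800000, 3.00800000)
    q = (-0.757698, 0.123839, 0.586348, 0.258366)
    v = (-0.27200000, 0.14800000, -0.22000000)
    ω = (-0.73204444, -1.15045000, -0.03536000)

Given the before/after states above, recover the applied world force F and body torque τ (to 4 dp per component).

velocity change Δv = (-0.07200000, 0.24800000, -0.32000000)
applied force F = (-0.9000, 3.1000, -4.0000)
Δω = ω₁−ω₀ = (-0.03204444, -0.05045000, -0.13536000)
ω₀×(Iω₀) = (0.0121, -0.0091, -0.0154)
applied torque τ = (-0.0600, -0.1100, -0.1000)

F = (-0.9000, 3.1000, -4.0000)
τ = (-0.0600, -0.1100, -0.1000)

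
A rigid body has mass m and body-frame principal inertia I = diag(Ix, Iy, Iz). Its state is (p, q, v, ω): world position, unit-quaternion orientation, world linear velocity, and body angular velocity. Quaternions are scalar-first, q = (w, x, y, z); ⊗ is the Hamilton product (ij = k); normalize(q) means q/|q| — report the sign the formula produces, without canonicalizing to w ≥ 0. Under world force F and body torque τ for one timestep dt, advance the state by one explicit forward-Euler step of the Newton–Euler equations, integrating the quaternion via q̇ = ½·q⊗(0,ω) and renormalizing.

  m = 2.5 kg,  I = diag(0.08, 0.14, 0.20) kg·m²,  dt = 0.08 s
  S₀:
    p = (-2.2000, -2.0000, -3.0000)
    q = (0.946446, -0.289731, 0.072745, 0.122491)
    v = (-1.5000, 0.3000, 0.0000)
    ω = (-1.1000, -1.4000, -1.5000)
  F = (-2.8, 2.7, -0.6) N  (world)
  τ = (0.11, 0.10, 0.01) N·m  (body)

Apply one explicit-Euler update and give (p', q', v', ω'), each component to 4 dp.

a = F/m = (-1.1200, 1.0800, -0.2400)
p + v·dt = (-2.3200, -1.9760, -3.0000)
v + (F/m)dt = (-1.5896, 0.3864, -0.0192)
α = I⁻¹(τ − ω×Iω) = (-0.2000, 2.1286, -0.4120)
ω' = ω + α·dt = (-1.1160, -1.2297, -1.5330)
q⊗(0,ω) = (-0.0331246, -0.9787207, -1.8943610, -0.9340261)
q' = normalize(q + ½dt·q⊗(0,ω)) = (0.9410, -0.3275, -0.0030, 0.0848)

p' = (-2.3200, -1.9760, -3.0000)
q' = (0.9410, -0.3275, -0.0030, 0.0848)
v' = (-1.5896, 0.3864, -0.0192)
ω' = (-1.1160, -1.2297, -1.5330)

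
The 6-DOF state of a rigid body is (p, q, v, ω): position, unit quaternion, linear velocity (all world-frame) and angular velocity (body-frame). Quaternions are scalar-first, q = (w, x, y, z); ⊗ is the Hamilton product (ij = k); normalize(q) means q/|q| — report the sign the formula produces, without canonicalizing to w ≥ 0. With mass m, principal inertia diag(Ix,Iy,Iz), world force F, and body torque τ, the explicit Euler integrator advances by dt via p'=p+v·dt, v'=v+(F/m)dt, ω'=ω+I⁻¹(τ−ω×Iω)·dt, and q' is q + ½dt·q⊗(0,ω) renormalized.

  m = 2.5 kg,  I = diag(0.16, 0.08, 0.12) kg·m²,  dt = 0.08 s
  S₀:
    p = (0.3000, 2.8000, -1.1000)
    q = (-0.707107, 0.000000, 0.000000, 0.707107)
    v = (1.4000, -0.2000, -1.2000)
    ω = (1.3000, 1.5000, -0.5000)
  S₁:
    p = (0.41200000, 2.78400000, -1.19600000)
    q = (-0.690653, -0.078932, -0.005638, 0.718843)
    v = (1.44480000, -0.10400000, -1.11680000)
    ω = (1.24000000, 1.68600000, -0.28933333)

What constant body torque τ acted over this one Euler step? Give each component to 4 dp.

ω₁ − ω₀ = (-0.06000000, 0.18600000, 0.21066667)
precession coupling = (-0.0300, -0.0260, -0.1560)
applied torque τ = (-0.1500, 0.1600, 0.1600)

τ = (-0.1500, 0.1600, 0.1600)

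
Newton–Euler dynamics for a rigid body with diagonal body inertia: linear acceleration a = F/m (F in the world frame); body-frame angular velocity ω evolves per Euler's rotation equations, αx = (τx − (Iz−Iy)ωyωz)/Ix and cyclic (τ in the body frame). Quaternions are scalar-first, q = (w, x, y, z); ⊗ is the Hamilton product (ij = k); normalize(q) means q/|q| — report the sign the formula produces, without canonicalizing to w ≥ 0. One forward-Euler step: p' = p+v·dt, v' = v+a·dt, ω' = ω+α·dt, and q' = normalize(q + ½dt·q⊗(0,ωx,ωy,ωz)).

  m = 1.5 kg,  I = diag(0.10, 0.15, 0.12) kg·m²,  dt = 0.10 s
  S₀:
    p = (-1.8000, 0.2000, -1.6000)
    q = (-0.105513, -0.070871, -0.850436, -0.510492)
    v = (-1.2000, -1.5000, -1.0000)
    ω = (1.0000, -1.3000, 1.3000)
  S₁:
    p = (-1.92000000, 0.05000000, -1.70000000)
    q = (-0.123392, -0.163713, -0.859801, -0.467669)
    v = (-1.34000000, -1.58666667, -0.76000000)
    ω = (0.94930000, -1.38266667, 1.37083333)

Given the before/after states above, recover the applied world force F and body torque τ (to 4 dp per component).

F = (-2.1000, -1.3000, 3.6000)
τ = (0.0000, -0.1500, 0.0200)

v₁ − v₀ = (-0.14000000, -0.08666667, 0.24000000)
F = m·Δv/dt = (-2.1000, -1.3000, 3.6000)
rate change Δω = (-0.05070000, -0.08266667, 0.07083333)
precession coupling = (0.0507, -0.0260, -0.0650)
applied torque τ = (0.0000, -0.1500, 0.0200)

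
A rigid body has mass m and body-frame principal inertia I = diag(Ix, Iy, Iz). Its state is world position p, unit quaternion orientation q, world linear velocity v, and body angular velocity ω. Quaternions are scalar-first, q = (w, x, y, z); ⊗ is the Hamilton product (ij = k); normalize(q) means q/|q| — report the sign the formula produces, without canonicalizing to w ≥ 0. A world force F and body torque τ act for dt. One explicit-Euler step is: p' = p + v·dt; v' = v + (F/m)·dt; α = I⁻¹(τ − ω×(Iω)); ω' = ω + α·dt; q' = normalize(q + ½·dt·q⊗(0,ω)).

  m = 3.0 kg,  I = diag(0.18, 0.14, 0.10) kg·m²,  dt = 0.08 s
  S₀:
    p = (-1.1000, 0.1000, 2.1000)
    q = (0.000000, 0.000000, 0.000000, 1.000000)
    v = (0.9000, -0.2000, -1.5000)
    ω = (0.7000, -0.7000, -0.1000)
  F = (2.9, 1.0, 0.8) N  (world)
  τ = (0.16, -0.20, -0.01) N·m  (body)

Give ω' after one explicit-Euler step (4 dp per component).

ω' = (0.7724, -0.8111, -0.1237)

ω×(Iω) gyroscopic = (-0.0028, -0.0056, 0.0196)
(τ − ω×Iω)/I = (0.9044, -1.3886, -0.2960)
new body rate ω' = (0.7724, -0.8111, -0.1237)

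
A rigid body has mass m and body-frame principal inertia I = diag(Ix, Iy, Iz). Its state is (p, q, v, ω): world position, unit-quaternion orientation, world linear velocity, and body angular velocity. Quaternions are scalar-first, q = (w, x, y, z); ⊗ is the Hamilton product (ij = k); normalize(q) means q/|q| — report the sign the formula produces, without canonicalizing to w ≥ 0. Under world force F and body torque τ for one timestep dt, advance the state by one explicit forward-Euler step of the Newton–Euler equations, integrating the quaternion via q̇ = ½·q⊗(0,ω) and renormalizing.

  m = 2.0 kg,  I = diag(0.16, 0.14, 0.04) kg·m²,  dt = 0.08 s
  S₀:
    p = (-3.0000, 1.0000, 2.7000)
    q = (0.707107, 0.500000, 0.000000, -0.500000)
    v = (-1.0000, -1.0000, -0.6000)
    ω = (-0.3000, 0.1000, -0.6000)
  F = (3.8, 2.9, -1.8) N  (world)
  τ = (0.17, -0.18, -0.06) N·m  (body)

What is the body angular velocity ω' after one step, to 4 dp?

ω' = (-0.2180, -0.0152, -0.7212)

angular accel α = (1.0250, -1.4400, -1.5150)
ω + α·dt = (-0.2180, -0.0152, -0.7212)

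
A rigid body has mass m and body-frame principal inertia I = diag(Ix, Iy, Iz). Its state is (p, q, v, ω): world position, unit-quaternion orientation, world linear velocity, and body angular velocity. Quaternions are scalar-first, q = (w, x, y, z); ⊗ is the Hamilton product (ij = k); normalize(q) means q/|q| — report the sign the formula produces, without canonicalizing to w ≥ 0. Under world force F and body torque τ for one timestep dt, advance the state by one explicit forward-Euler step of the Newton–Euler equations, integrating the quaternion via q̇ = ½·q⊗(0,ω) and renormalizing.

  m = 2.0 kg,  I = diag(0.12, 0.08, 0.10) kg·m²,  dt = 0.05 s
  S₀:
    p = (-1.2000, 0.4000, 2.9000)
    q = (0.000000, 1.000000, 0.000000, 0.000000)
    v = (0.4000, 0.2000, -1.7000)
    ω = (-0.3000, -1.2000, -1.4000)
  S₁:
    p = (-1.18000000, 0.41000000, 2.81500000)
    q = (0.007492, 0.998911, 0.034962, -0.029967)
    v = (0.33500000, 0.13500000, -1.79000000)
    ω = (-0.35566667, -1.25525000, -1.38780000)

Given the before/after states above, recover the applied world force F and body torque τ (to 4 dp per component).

Δω = ω₁−ω₀ = (-0.05566667, -0.05525000, 0.01220000)
applied torque τ = (-0.1000, -0.0800, 0.0100)
velocity change Δv = (-0.06500000, -0.06500000, -0.09000000)
F = m·Δv/dt = (-2.6000, -2.6000, -3.6000)

F = (-2.6000, -2.6000, -3.6000)
τ = (-0.1000, -0.0800, 0.0100)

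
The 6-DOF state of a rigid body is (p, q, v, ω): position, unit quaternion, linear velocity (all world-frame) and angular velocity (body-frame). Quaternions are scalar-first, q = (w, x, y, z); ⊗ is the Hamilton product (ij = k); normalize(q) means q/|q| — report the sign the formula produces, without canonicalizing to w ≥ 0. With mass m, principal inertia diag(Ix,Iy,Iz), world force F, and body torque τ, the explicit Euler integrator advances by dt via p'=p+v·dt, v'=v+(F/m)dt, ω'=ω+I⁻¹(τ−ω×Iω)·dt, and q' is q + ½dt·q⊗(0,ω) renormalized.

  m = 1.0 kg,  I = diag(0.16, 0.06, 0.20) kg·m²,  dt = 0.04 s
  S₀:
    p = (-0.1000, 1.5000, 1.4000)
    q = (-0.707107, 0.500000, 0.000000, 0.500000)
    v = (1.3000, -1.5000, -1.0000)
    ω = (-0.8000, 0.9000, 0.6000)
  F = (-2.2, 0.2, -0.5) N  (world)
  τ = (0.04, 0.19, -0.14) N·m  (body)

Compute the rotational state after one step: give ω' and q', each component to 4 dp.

precession coupling ω×(Iω) = (0.0756, 0.0192, 0.0720)
(τ − ω×Iω)/I = (-0.2225, 2.8467, -1.0600)
ω' = ω + α·dt = (-0.8089, 1.0139, 0.5576)
2q̇ = q⊗(0,ω) = (0.1000000, 0.1156856, -1.3363963, 0.0257358)
updated quaternion q' = (-0.7049, 0.5021, -0.0267, 0.5003)

ω' = (-0.8089, 1.0139, 0.5576)
q' = (-0.7049, 0.5021, -0.0267, 0.5003)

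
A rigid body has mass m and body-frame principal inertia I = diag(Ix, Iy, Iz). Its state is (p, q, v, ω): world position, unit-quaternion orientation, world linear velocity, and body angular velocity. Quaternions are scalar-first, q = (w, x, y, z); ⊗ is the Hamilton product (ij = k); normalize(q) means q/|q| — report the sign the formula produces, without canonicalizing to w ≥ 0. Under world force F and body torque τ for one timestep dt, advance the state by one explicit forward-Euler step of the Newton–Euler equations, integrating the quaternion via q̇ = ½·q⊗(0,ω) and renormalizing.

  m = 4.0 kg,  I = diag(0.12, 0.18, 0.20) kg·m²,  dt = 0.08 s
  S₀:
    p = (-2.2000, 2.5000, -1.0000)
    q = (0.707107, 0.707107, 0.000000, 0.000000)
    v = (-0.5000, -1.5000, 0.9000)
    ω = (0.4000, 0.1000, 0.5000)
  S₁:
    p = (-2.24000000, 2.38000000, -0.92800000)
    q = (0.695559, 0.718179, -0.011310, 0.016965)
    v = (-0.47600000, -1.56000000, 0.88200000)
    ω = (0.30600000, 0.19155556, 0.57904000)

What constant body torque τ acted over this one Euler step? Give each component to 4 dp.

τ = (-0.1400, 0.1900, 0.2000)

ω₁ − ω₀ = (-0.09400000, 0.09155556, 0.07904000)
gyro term ω₀×Iω₀ = (0.0010, -0.0160, 0.0024)
τ = I·(Δω/dt) + ω₀×(Iω₀) = (-0.1400, 0.1900, 0.2000)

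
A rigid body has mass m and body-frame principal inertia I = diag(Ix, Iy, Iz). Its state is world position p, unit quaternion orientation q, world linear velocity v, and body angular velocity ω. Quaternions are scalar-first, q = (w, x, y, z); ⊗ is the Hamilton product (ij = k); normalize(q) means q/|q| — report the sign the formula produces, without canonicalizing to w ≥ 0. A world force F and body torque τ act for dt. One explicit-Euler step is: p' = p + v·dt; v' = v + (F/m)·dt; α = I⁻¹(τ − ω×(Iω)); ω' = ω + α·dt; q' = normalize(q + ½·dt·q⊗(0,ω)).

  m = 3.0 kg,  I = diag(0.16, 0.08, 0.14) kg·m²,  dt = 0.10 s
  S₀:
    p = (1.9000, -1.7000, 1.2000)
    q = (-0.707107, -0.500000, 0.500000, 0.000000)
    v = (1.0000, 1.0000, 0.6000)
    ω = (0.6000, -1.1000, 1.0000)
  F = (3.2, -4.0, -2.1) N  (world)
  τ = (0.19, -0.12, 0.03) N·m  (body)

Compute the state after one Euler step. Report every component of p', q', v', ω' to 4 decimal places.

linear accel F/m = (1.0667, -1.3333, -0.7000)
p' = p + v·dt = (2.0000, -1.6000, 1.2600)
v + (F/m)dt = (1.1067, 0.8667, 0.5300)
(τ − ω×Iω)/I = (1.6000, -1.6500, -0.1629)
ω' = ω + α·dt = (0.7600, -1.2650, 0.9837)
2q̇ = q⊗(0,ω) = (0.8500000, 0.0757358, 1.2778177, -0.4571070)
q' = normalize(q + ½dt·q⊗(0,ω)) = (-0.6625, -0.4946, 0.5621, -0.0228)

p' = (2.0000, -1.6000, 1.2600)
q' = (-0.6625, -0.4946, 0.5621, -0.0228)
v' = (1.1067, 0.8667, 0.5300)
ω' = (0.7600, -1.2650, 0.9837)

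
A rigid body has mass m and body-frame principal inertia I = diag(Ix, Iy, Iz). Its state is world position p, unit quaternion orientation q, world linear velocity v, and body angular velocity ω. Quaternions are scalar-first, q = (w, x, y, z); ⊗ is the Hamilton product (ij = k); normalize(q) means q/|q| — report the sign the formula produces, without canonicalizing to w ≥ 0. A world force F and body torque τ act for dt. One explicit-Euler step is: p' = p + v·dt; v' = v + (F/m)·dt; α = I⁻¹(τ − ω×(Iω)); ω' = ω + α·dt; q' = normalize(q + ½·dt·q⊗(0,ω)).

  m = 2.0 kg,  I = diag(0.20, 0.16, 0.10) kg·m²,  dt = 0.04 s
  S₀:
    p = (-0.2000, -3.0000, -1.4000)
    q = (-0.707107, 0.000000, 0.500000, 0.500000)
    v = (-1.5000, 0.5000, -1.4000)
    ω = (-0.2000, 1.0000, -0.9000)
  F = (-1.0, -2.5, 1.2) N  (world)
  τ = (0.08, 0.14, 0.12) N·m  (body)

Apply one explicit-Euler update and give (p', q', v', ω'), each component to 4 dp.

p' = (-0.2600, -2.9800, -1.4560)
q' = (-0.7078, -0.0162, 0.4837, 0.5145)
v' = (-1.5200, 0.4500, -1.3760)
ω' = (-0.1948, 1.0305, -0.8552)

p + v·dt = (-0.2600, -2.9800, -1.4560)
v' = v + a·dt = (-1.5200, 0.4500, -1.3760)
α = I⁻¹(τ − ω×Iω) = (0.1300, 0.7625, 1.1200)
ω + α·dt = (-0.1948, 1.0305, -0.8552)
2q̇ = q⊗(0,ω) = (-0.0500000, -0.8085786, -0.8071070, 0.7363963)
q + ½dt·q⊗(0,ω), renormalized = (-0.7078, -0.0162, 0.4837, 0.5145)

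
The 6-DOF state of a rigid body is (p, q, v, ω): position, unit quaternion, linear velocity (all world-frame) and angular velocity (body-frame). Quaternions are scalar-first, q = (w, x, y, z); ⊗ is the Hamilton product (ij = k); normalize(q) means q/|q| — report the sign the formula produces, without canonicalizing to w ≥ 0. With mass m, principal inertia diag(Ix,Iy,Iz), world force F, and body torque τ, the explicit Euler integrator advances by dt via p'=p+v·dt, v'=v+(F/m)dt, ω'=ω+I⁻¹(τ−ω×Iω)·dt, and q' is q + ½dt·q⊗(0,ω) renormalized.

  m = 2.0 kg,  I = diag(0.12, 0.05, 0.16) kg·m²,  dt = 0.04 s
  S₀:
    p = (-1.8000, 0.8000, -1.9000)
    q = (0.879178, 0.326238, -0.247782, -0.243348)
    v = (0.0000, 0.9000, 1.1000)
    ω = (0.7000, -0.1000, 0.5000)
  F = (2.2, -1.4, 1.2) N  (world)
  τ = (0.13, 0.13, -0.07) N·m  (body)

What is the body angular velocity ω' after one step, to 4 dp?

α = I⁻¹(τ − ω×Iω) = (1.1292, 2.8800, -0.4681)
ω' = ω + α·dt = (0.7452, 0.0152, 0.4813)

ω' = (0.7452, 0.0152, 0.4813)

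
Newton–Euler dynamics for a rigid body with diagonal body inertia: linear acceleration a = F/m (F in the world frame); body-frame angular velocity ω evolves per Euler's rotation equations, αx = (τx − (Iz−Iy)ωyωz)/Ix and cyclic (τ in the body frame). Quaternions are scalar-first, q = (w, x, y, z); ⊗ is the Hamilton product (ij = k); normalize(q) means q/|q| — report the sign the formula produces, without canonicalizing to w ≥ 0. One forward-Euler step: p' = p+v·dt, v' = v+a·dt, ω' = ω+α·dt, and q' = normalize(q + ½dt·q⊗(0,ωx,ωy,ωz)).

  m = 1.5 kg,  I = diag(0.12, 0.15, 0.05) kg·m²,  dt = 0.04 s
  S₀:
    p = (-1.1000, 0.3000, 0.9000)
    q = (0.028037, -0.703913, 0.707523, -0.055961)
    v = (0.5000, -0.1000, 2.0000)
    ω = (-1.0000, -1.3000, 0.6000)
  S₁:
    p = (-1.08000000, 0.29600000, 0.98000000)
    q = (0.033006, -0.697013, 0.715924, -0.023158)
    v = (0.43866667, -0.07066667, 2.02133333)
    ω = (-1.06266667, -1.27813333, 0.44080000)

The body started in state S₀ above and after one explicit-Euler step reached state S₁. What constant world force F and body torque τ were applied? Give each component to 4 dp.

F = (-2.3000, 1.1000, 0.8000)
τ = (-0.1100, 0.0400, -0.1600)

v₁ − v₀ = (-0.06133333, 0.02933333, 0.02133333)
applied force F = (-2.3000, 1.1000, 0.8000)
rate change Δω = (-0.06266667, 0.02186667, -0.15920000)
I·α + gyro = (-0.1100, 0.0400, -0.1600)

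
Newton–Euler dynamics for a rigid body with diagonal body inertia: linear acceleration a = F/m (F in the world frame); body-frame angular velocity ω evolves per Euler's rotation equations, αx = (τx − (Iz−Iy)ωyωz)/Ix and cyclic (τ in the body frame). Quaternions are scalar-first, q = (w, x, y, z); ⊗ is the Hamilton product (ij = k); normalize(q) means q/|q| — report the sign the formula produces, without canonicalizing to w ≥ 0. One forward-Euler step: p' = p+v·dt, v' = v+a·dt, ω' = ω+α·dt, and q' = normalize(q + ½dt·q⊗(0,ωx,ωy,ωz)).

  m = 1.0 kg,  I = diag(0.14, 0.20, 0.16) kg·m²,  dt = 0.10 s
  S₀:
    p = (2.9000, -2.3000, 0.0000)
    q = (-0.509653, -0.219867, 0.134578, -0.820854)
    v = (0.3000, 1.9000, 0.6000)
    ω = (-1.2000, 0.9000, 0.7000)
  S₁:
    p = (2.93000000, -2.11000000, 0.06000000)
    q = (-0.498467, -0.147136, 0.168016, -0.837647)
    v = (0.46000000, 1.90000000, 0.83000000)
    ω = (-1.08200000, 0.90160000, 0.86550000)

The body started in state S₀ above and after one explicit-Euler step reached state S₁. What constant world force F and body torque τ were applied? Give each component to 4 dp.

F = (1.6000, 0.0000, 2.3000)
τ = (0.1400, 0.0200, 0.2000)

Δv = v₁−v₀ = (0.16000000, 0.00000000, 0.23000000)
F = m·Δv/dt = (1.6000, 0.0000, 2.3000)
rate change Δω = (0.11800000, 0.00160000, 0.16550000)
precession coupling = (-0.0252, 0.0168, -0.0648)
τ = I·(Δω/dt) + ω₀×(Iω₀) = (0.1400, 0.0200, 0.2000)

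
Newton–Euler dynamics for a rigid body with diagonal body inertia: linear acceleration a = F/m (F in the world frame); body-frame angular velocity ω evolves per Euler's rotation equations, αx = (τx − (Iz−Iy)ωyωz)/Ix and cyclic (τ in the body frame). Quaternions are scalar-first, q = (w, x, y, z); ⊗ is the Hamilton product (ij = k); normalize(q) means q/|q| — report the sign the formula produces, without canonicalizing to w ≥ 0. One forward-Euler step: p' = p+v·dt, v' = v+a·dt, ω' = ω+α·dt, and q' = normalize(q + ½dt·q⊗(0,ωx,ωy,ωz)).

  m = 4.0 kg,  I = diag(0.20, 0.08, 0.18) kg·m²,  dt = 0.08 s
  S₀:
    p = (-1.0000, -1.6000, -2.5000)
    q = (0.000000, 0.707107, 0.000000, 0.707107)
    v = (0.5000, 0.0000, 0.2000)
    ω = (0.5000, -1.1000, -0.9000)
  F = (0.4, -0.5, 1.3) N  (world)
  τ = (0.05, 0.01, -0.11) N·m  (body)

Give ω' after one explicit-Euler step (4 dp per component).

precession coupling ω×(Iω) = (0.0990, -0.0090, 0.0660)
(τ − ω×Iω)/I = (-0.2450, 0.2375, -0.9778)
ω + α·dt = (0.4804, -1.0810, -0.9782)

ω' = (0.4804, -1.0810, -0.9782)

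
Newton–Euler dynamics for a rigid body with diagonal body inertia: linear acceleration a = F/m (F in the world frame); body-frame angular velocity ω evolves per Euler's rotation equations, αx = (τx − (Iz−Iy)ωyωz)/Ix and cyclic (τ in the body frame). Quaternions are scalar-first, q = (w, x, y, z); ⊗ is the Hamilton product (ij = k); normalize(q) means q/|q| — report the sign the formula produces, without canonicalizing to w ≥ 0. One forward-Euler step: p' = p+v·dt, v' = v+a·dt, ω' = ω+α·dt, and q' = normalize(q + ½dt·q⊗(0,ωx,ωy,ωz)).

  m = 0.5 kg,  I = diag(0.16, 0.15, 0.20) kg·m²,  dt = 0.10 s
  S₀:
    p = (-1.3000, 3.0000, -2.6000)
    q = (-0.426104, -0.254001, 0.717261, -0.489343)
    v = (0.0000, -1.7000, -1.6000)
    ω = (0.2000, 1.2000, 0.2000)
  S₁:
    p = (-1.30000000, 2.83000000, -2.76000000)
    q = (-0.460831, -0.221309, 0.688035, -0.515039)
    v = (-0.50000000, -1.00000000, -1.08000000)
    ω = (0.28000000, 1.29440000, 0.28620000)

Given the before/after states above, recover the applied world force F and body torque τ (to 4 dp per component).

F = (-2.5000, 3.5000, 2.6000)
τ = (0.1400, 0.1400, 0.1700)

v₁ − v₀ = (-0.50000000, 0.70000000, 0.52000000)
m·(v₁−v₀)/dt = (-2.5000, 3.5000, 2.6000)
rate change Δω = (0.08000000, 0.09440000, 0.08620000)
precession coupling = (0.0120, -0.0016, -0.0024)
τ = I·(Δω/dt) + ω₀×(Iω₀) = (0.1400, 0.1400, 0.1700)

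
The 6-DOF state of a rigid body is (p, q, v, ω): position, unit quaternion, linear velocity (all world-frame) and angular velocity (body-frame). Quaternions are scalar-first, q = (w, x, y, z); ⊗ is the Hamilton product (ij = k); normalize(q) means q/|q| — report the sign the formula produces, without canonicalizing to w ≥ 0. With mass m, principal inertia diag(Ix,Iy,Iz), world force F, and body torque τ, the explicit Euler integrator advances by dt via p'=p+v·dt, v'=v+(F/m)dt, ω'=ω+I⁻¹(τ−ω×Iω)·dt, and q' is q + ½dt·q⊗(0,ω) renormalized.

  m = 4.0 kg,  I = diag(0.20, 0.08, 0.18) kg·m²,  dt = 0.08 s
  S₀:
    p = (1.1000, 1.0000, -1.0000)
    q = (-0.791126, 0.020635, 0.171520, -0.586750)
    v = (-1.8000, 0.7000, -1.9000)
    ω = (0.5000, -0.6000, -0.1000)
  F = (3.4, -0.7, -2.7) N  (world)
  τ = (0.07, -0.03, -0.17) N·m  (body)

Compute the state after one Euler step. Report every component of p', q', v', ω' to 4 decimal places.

p + v·dt = (0.9560, 1.0560, -1.1520)
new velocity v' = (-1.7320, 0.6860, -1.9540)
precession coupling ω×(Iω) = (0.0060, -0.0010, 0.0360)
(τ − ω×Iω)/I = (0.3200, -0.3625, -1.1444)
new body rate ω' = (0.5256, -0.6290, -0.1916)
2q̇ = q⊗(0,ω) = (0.0339195, -0.7647650, 0.1833641, -0.0190284)
q + ½dt·q⊗(0,ω), renormalized = (-0.7894, -0.0100, 0.1788, -0.5872)

p' = (0.9560, 1.0560, -1.1520)
q' = (-0.7894, -0.0100, 0.1788, -0.5872)
v' = (-1.7320, 0.6860, -1.9540)
ω' = (0.5256, -0.6290, -0.1916)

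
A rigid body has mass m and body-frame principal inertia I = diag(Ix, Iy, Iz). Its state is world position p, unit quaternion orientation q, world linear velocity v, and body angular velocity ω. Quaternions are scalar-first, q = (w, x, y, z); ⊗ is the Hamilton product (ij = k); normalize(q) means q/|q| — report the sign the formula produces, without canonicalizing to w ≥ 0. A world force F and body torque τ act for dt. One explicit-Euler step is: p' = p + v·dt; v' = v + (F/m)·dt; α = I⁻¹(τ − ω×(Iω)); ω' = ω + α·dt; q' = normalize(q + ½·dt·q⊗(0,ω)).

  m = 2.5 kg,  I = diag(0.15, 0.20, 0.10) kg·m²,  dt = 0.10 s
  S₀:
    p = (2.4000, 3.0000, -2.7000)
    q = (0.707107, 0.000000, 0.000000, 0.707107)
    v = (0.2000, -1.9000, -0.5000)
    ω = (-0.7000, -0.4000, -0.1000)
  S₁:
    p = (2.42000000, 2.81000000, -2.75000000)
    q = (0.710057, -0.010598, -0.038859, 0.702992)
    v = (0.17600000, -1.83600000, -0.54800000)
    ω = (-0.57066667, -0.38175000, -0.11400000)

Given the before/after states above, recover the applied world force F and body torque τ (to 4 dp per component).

F = (-0.6000, 1.6000, -1.2000)
τ = (0.1900, 0.0400, 0.0000)

ω₁ − ω₀ = (0.12933333, 0.01825000, -0.01400000)
τ = I·(Δω/dt) + ω₀×(Iω₀) = (0.1900, 0.0400, 0.0000)
velocity change Δv = (-0.02400000, 0.06400000, -0.04800000)
F = m·Δv/dt = (-0.6000, 1.6000, -1.2000)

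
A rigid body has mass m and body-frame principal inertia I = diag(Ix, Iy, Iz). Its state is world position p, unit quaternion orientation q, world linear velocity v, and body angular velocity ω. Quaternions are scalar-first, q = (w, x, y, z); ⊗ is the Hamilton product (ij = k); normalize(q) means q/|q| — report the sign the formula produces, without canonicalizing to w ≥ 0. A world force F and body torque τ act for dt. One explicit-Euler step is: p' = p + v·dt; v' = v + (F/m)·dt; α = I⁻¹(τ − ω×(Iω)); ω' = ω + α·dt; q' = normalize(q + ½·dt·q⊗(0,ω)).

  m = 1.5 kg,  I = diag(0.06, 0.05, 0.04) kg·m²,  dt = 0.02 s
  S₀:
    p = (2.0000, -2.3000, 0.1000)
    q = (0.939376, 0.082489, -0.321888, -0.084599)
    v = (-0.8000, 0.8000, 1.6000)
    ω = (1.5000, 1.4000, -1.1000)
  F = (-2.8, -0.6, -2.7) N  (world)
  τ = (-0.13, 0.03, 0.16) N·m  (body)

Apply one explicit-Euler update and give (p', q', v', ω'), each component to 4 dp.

α = I⁻¹(τ − ω×Iω) = (-2.4233, 1.2600, 4.5250)
new body rate ω' = (1.4515, 1.4252, -1.0095)
Hamilton product q⊗(0,ω) = (0.2338508, 1.8815794, 1.2789658, -0.4349970)
updated quaternion q' = (0.9415, 0.1013, -0.3090, -0.0889)
p' = p + v·dt = (1.9840, -2.2840, 0.1320)
v' = v + a·dt = (-0.8373, 0.7920, 1.5640)

p' = (1.9840, -2.2840, 0.1320)
q' = (0.9415, 0.1013, -0.3090, -0.0889)
v' = (-0.8373, 0.7920, 1.5640)
ω' = (1.4515, 1.4252, -1.0095)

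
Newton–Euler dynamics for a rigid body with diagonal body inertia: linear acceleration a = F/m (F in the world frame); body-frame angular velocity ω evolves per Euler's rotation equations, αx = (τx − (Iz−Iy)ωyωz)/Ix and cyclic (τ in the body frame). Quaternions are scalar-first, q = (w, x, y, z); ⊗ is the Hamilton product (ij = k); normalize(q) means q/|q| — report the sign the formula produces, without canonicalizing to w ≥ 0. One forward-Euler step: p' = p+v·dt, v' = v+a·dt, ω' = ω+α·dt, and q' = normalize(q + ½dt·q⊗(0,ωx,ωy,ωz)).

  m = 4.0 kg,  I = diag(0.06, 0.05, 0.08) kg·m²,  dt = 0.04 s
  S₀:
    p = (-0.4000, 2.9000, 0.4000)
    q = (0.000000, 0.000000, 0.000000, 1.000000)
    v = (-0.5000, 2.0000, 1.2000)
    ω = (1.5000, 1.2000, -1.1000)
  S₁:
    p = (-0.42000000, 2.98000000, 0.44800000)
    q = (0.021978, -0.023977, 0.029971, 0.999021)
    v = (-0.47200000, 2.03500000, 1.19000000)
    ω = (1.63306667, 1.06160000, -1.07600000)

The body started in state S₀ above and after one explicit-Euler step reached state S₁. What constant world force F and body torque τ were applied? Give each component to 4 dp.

F = (2.8000, 3.5000, -1.0000)
τ = (0.1600, -0.1400, 0.0300)

v₁ − v₀ = (0.02800000, 0.03500000, -0.01000000)
F = m·Δv/dt = (2.8000, 3.5000, -1.0000)
ω₁ − ω₀ = (0.13306667, -0.13840000, 0.02400000)
ω₀×(Iω₀) = (-0.0396, 0.0330, -0.0180)
τ = I·(Δω/dt) + ω₀×(Iω₀) = (0.1600, -0.1400, 0.0300)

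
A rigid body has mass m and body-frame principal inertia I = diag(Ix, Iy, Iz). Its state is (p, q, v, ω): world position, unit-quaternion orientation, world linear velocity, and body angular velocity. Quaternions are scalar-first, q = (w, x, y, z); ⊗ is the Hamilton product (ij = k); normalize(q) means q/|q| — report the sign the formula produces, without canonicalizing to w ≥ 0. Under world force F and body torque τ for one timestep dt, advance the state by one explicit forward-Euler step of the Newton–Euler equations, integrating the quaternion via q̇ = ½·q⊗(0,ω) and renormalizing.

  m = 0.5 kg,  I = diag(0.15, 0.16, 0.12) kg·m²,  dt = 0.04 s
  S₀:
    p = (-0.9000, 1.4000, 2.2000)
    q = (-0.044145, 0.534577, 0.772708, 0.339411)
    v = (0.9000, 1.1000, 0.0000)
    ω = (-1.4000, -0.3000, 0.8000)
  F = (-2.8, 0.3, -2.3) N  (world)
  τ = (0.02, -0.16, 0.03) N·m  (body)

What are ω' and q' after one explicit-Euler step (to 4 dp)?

precession coupling ω×(Iω) = (0.0096, -0.0336, 0.0042)
angular accel α = (0.0693, -0.7900, 0.2150)
new body rate ω' = (-1.3972, -0.3316, 0.8086)
q⊗(0,ω) = (0.7086914, 0.7817927, -0.8895935, 0.8861021)
q' = normalize(q + ½dt·q⊗(0,ω)) = (-0.0300, 0.5499, 0.7545, 0.3569)

ω' = (-1.3972, -0.3316, 0.8086)
q' = (-0.0300, 0.5499, 0.7545, 0.3569)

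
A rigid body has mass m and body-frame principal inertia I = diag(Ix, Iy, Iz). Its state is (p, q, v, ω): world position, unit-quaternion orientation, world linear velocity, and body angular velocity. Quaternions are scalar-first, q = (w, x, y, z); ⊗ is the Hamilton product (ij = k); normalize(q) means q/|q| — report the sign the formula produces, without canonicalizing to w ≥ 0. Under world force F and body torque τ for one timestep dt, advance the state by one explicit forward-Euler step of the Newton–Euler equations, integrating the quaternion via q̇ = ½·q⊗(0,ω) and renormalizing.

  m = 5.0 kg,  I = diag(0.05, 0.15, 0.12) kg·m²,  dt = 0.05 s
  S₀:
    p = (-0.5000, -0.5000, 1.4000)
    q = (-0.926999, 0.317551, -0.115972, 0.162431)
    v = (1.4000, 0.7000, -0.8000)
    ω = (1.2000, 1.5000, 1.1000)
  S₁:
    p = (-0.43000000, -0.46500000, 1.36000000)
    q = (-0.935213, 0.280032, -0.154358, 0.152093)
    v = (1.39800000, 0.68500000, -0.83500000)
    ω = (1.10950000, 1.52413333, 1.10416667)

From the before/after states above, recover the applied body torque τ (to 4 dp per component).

τ = (-0.1400, -0.0200, 0.1900)

Δω = ω₁−ω₀ = (-0.09050000, 0.02413333, 0.00416667)
gyro term ω₀×Iω₀ = (-0.0495, -0.0924, 0.1800)
I·α + gyro = (-0.1400, -0.0200, 0.1900)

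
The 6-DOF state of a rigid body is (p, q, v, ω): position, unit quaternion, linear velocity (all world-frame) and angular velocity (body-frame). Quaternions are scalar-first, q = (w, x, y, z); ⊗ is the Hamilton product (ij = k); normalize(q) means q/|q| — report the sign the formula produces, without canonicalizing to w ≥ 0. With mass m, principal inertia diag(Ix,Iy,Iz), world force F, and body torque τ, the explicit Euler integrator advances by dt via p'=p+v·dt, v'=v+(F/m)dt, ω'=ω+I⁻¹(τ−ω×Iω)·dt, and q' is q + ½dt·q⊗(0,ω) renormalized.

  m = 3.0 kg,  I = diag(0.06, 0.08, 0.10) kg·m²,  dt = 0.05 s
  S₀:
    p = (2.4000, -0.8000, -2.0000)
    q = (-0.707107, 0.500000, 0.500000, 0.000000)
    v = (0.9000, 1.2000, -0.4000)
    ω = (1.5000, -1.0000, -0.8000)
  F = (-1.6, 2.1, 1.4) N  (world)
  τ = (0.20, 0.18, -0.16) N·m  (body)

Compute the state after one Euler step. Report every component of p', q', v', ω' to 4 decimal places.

precession coupling ω×(Iω) = (0.0160, 0.0480, -0.0300)
(τ − ω×Iω)/I = (3.0667, 1.6500, -1.3000)
ω' = ω + α·dt = (1.6533, -0.9175, -0.8650)
Hamilton product q⊗(0,ω) = (-0.2500000, -1.4606605, 1.1071070, -0.6843144)
updated quaternion q' = (-0.7125, 0.4629, 0.5270, -0.0171)
new position p' = (2.4450, -0.7400, -2.0200)
v' = v + a·dt = (0.8733, 1.2350, -0.3767)

p' = (2.4450, -0.7400, -2.0200)
q' = (-0.7125, 0.4629, 0.5270, -0.0171)
v' = (0.8733, 1.2350, -0.3767)
ω' = (1.6533, -0.9175, -0.8650)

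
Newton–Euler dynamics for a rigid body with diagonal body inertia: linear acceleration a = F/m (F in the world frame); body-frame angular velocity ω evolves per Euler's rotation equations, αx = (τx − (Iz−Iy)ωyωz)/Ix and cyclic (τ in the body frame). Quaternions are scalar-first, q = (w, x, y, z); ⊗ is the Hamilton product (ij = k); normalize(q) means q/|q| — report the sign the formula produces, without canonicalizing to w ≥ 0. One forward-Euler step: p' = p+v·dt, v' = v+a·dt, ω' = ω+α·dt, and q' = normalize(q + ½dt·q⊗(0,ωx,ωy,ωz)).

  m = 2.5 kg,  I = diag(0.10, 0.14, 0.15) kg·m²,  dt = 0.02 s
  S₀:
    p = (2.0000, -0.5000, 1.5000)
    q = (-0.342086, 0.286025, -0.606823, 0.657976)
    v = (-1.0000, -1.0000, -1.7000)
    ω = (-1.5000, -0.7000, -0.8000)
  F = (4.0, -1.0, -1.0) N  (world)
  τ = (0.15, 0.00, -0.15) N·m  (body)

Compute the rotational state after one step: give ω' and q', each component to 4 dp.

ω' = (-1.4711, -0.6914, -0.8256)
q' = (-0.3367, 0.3006, -0.6119, 0.6495)

precession coupling ω×(Iω) = (0.0056, -0.0600, 0.0420)
angular accel α = (1.4440, 0.4286, -1.2800)
new body rate ω' = (-1.4711, -0.6914, -0.8256)
Hamilton product q⊗(0,ω) = (0.5306422, 1.4591706, -0.5186838, -0.8367832)
updated quaternion q' = (-0.3367, 0.3006, -0.6119, 0.6495)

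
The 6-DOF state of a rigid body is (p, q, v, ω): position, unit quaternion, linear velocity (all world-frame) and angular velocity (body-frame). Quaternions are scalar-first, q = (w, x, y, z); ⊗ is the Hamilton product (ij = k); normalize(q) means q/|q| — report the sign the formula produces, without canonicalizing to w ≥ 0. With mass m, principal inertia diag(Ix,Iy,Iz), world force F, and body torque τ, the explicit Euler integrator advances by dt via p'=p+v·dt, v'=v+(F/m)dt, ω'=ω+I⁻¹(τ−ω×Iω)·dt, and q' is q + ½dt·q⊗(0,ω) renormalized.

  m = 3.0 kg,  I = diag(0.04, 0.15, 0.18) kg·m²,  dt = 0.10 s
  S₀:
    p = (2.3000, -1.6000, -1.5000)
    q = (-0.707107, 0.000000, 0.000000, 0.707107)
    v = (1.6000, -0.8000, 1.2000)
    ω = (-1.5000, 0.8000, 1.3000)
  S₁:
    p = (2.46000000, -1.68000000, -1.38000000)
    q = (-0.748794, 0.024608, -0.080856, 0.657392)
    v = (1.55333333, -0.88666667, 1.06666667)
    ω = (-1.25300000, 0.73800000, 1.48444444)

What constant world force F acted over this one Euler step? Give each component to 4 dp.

v₁ − v₀ = (-0.04666667, -0.08666667, -0.13333333)
F = m·Δv/dt = (-1.4000, -2.6000, -4.0000)

F = (-1.4000, -2.6000, -4.0000)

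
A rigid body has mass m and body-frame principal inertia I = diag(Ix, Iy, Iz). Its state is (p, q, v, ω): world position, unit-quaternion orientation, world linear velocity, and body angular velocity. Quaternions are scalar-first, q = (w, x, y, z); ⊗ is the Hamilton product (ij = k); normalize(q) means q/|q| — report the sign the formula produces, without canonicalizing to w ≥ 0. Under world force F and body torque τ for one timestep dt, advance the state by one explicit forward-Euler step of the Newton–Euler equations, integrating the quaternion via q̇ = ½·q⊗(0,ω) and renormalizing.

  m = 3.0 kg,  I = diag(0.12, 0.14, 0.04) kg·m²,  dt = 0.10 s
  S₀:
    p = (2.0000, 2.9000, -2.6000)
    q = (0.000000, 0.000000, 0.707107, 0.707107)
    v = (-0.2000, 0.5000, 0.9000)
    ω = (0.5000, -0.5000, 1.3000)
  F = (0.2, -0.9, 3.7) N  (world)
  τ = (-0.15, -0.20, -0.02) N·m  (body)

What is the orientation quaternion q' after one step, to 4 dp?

2q̇ = q⊗(0,ω) = (-0.5656856, 1.2727926, 0.3535535, -0.3535535)
q + ½dt·q⊗(0,ω), renormalized = (-0.0282, 0.0635, 0.7228, 0.6875)

q' = (-0.0282, 0.0635, 0.7228, 0.6875)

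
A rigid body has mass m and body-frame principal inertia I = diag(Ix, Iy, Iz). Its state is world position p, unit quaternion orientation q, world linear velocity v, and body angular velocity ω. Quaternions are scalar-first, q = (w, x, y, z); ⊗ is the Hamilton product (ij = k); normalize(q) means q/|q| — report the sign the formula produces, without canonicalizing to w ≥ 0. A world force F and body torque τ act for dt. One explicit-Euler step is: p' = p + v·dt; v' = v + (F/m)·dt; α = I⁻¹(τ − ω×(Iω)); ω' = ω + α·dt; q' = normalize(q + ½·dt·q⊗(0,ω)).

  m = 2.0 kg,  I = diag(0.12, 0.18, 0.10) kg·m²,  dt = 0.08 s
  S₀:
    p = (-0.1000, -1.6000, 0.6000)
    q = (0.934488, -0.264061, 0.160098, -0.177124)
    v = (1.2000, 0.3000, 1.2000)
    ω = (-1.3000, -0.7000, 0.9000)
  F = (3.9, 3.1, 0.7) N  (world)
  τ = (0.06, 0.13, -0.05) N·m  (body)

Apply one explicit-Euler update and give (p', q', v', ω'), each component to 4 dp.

precession coupling ω×(Iω) = (0.0504, -0.0234, 0.0546)
α = I⁻¹(τ − ω×Iω) = (0.0800, 0.8522, -1.0460)
new body rate ω' = (-1.2936, -0.6318, 0.8163)
Hamilton product q⊗(0,ω) = (-0.0717991, -1.1947330, -0.1862255, 1.2340093)
updated quaternion q' = (0.9294, -0.3111, 0.1523, -0.1275)
a = F/m = (1.9500, 1.5500, 0.3500)
p' = p + v·dt = (-0.0040, -1.5760, 0.6960)
v' = v + a·dt = (1.3560, 0.4240, 1.2280)

p' = (-0.0040, -1.5760, 0.6960)
q' = (0.9294, -0.3111, 0.1523, -0.1275)
v' = (1.3560, 0.4240, 1.2280)
ω' = (-1.2936, -0.6318, 0.8163)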